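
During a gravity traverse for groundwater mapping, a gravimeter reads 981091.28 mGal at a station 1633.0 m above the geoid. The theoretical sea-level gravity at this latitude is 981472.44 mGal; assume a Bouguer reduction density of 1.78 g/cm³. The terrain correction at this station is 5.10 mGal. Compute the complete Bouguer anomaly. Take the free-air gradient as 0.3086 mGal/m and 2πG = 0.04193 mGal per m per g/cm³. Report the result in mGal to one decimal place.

6.0

Free-air correction = 0.3086 × 1633.0 = 503.94 mGal
Free-air anomaly = 981091.28 − 981472.44 + (503.94) = 122.78 mGal
Bouguer slab correction = 0.04193 × 1.78 × 1633.0 = 121.88 mGal
Simple Bouguer anomaly = 122.78 − (121.88) = 0.90 mGal
Complete Bouguer anomaly = 0.90 + 5.10 = 6.00 mGal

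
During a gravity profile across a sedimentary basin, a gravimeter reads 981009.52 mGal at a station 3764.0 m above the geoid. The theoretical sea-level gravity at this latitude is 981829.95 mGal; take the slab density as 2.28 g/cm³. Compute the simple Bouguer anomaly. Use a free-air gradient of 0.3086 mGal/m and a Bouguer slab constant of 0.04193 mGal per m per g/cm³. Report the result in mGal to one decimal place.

Free-air correction = 0.3086 × 3764.0 = 1161.57 mGal
Free-air anomaly = 981009.52 − 981829.95 + (1161.57) = 341.14 mGal
Bouguer slab correction = 0.04193 × 2.28 × 3764.0 = 359.84 mGal
Simple Bouguer anomaly = 341.14 − (359.84) = -18.70 mGal

-18.7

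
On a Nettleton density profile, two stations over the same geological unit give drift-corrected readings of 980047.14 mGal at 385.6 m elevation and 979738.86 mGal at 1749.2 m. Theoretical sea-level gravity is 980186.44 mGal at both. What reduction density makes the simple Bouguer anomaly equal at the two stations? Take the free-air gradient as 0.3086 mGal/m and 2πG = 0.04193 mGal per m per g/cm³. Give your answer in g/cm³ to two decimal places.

1.97

Δg_obs = 979738.86 − 980047.14 = -308.28 mGal over Δh = 1749.2 − 385.6 = 1363.6 m
Equal Bouguer anomalies ⇒ Δg_obs + (0.3086 − 0.04193ρ)·Δh = 0
0.3086 − 0.04193ρ = −Δg_obs/Δh = 0.22608
ρ = (0.3086 − 0.22608) / 0.04193 = 1.97 g/cm³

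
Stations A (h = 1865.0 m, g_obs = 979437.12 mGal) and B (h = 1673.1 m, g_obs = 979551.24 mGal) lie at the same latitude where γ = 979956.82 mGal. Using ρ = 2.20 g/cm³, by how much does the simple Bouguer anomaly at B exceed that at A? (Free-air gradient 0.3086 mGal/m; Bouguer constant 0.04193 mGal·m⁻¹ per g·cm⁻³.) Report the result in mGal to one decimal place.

Δg_SB(A) = 979437.12 − 979956.82 + 0.3086×1865.0 − 0.04193×2.20×1865.0 = -116.20 mGal
Δg_SB(B) = 979551.24 − 979956.82 + 0.3086×1673.1 − 0.04193×2.20×1673.1 = -43.60 mGal
Difference = -43.60 − (-116.20) = 72.60 mGal

72.6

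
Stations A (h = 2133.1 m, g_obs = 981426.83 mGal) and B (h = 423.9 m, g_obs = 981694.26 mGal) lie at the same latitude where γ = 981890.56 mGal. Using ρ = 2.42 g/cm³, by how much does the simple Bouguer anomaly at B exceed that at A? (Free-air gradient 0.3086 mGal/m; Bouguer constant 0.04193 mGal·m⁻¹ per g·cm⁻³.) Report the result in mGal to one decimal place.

Δg_SB(A) = 981426.83 − 981890.56 + 0.3086×2133.1 − 0.04193×2.42×2133.1 = -21.90 mGal
Δg_SB(B) = 981694.26 − 981890.56 + 0.3086×423.9 − 0.04193×2.42×423.9 = -108.50 mGal
Difference = -108.50 − (-21.90) = -86.60 mGal

-86.6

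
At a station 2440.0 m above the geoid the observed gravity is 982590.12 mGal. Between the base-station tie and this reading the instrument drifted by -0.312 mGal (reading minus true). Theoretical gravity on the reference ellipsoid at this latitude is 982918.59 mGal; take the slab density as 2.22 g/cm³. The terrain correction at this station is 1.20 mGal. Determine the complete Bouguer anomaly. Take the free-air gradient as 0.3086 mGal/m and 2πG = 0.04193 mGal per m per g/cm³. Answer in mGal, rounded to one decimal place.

198.9

Drift-corrected reading = 982590.12 − (-0.312) = 982590.432 mGal
Free-air correction = 0.3086 × 2440.0 = 752.98 mGal
Free-air anomaly = 982590.432 − 982918.59 + (752.98) = 424.822 mGal
Bouguer slab correction = 0.04193 × 2.22 × 2440.0 = 227.13 mGal
Simple Bouguer anomaly = 424.822 − (227.13) = 197.692 mGal
Complete Bouguer anomaly = 197.692 + 1.20 = 198.892 mGal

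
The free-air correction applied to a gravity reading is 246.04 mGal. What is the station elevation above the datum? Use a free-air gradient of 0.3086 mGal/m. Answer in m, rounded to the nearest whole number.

h = 246.04 / 0.3086 = 797.28 m

797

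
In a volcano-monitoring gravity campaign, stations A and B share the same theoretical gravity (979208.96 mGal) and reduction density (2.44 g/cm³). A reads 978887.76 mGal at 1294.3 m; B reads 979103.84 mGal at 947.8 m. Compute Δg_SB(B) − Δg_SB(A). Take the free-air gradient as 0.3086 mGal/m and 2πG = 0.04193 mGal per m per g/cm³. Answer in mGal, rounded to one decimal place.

Δg_SB(A) = 978887.76 − 979208.96 + 0.3086×1294.3 − 0.04193×2.44×1294.3 = -54.20 mGal
Δg_SB(B) = 979103.84 − 979208.96 + 0.3086×947.8 − 0.04193×2.44×947.8 = 90.40 mGal
Difference = 90.40 − (-54.20) = 144.60 mGal

144.6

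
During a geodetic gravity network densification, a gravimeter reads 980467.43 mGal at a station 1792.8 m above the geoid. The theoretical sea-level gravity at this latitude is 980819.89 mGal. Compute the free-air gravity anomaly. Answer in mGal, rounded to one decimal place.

200.8

Free-air correction = 0.3086 × 1792.8 = 553.26 mGal
Free-air anomaly = 980467.43 − 980819.89 + (553.26) = 200.80 mGal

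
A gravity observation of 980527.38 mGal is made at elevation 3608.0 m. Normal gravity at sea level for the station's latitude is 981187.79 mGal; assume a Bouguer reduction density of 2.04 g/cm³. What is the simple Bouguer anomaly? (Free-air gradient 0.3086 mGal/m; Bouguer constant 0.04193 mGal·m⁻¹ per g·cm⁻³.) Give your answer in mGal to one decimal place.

Free-air correction = 0.3086 × 3608.0 = 1113.43 mGal
Free-air anomaly = 980527.38 − 981187.79 + (1113.43) = 453.02 mGal
Bouguer slab correction = 0.04193 × 2.04 × 3608.0 = 308.62 mGal
Simple Bouguer anomaly = 453.02 − (308.62) = 144.40 mGal

144.4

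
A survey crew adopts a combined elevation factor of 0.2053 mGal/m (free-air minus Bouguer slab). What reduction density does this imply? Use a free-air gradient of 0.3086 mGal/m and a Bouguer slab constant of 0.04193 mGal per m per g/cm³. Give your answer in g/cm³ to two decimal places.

0.2053 = 0.3086 − 0.04193 × ρ
ρ = (0.3086 − 0.2053) / 0.04193 = 2.46 g/cm³

2.46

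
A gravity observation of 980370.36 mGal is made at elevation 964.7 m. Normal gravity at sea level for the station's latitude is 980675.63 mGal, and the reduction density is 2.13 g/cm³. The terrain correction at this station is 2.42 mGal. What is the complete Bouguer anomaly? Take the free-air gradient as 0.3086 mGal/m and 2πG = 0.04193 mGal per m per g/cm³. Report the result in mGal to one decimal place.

-91.3

Free-air correction = 0.3086 × 964.7 = 297.71 mGal
Free-air anomaly = 980370.36 − 980675.63 + (297.71) = -7.56 mGal
Bouguer slab correction = 0.04193 × 2.13 × 964.7 = 86.16 mGal
Simple Bouguer anomaly = -7.56 − (86.16) = -93.72 mGal
Complete Bouguer anomaly = -93.72 + 2.42 = -91.30 mGal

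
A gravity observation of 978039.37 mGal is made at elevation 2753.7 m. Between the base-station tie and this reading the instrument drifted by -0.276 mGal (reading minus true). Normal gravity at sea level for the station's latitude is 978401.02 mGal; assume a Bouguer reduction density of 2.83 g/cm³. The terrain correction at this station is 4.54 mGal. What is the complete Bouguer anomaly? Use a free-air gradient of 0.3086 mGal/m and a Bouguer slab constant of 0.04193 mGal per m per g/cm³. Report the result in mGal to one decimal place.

Drift-corrected reading = 978039.37 − (-0.276) = 978039.646 mGal
Free-air correction = 0.3086 × 2753.7 = 849.79 mGal
Free-air anomaly = 978039.646 − 978401.02 + (849.79) = 488.416 mGal
Bouguer slab correction = 0.04193 × 2.83 × 2753.7 = 326.76 mGal
Simple Bouguer anomaly = 488.416 − (326.76) = 161.656 mGal
Complete Bouguer anomaly = 161.656 + 4.54 = 166.196 mGal

166.2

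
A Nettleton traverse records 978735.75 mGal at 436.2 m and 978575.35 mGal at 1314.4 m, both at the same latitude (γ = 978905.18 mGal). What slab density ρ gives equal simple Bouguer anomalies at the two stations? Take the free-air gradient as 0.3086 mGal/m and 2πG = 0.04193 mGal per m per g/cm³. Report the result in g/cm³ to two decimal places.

Δg_obs = 978575.35 − 978735.75 = -160.40 mGal over Δh = 1314.4 − 436.2 = 878.2 m
Equal Bouguer anomalies ⇒ Δg_obs + (0.3086 − 0.04193ρ)·Δh = 0
0.3086 − 0.04193ρ = −Δg_obs/Δh = 0.18265
ρ = (0.3086 − 0.18265) / 0.04193 = 3.00 g/cm³

3.00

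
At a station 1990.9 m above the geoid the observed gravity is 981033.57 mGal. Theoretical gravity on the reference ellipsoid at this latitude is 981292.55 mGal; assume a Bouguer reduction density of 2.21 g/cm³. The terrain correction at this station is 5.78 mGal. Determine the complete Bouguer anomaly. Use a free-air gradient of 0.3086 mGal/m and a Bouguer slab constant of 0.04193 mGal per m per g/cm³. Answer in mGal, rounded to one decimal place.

176.7

Free-air correction = 0.3086 × 1990.9 = 614.39 mGal
Free-air anomaly = 981033.57 − 981292.55 + (614.39) = 355.41 mGal
Bouguer slab correction = 0.04193 × 2.21 × 1990.9 = 184.49 mGal
Simple Bouguer anomaly = 355.41 − (184.49) = 170.92 mGal
Complete Bouguer anomaly = 170.92 + 5.78 = 176.70 mGal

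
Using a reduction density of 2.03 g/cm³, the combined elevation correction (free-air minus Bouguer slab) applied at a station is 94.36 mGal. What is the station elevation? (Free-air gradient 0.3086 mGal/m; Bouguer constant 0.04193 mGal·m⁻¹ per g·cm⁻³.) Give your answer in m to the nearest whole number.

422

Combined gradient = 0.3086 − 0.04193 × 2.03 = 0.2234821 mGal/m
h = 94.36 / 0.2234821 = 422.23 m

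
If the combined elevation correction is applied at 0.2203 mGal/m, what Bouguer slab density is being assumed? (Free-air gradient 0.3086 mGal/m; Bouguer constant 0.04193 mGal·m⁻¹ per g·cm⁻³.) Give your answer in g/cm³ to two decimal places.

2.11

0.2203 = 0.3086 − 0.04193 × ρ
ρ = (0.3086 − 0.2203) / 0.04193 = 2.11 g/cm³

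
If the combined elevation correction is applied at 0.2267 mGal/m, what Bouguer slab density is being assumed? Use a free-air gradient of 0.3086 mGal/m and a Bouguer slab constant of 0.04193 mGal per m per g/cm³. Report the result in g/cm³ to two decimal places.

1.95

0.2267 = 0.3086 − 0.04193 × ρ
ρ = (0.3086 − 0.2267) / 0.04193 = 1.95 g/cm³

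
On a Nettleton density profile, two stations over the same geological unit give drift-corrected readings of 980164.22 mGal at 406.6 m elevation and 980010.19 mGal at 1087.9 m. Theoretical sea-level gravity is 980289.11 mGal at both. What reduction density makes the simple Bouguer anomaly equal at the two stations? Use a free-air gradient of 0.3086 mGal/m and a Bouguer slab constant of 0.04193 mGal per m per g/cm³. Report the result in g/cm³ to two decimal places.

Δg_obs = 980010.19 − 980164.22 = -154.03 mGal over Δh = 1087.9 − 406.6 = 681.3 m
Equal Bouguer anomalies ⇒ Δg_obs + (0.3086 − 0.04193ρ)·Δh = 0
0.3086 − 0.04193ρ = −Δg_obs/Δh = 0.22608
ρ = (0.3086 − 0.22608) / 0.04193 = 1.97 g/cm³

1.97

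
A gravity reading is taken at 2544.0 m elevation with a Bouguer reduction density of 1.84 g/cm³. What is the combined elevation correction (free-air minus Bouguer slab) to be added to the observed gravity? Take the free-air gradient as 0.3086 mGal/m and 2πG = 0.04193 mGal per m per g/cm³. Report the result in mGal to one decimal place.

Combined gradient = 0.3086 − 0.04193 × 1.84 = 0.2314488 mGal/m
Combined elevation correction = 0.2314488 × 2544.0 = 588.8 mGal

588.8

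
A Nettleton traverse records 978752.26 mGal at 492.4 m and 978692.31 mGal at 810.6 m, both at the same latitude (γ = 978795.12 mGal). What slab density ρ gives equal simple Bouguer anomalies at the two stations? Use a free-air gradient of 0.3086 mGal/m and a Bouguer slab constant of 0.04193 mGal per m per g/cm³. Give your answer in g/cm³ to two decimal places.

Δg_obs = 978692.31 − 978752.26 = -59.95 mGal over Δh = 810.6 − 492.4 = 318.2 m
Equal Bouguer anomalies ⇒ Δg_obs + (0.3086 − 0.04193ρ)·Δh = 0
0.3086 − 0.04193ρ = −Δg_obs/Δh = 0.18840
ρ = (0.3086 − 0.18840) / 0.04193 = 2.87 g/cm³

2.87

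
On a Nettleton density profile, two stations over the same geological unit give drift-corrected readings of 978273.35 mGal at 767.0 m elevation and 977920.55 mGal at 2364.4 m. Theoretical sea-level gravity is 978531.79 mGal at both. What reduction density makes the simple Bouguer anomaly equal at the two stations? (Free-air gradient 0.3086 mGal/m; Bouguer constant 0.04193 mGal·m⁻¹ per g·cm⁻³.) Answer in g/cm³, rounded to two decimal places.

Δg_obs = 977920.55 − 978273.35 = -352.80 mGal over Δh = 2364.4 − 767.0 = 1597.4 m
Equal Bouguer anomalies ⇒ Δg_obs + (0.3086 − 0.04193ρ)·Δh = 0
0.3086 − 0.04193ρ = −Δg_obs/Δh = 0.22086
ρ = (0.3086 − 0.22086) / 0.04193 = 2.09 g/cm³

2.09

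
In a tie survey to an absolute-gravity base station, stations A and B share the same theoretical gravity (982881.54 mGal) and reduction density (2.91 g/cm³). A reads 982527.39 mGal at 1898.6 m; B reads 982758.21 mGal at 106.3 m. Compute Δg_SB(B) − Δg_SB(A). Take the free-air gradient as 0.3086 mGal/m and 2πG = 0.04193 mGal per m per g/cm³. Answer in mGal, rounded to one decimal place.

Δg_SB(A) = 982527.39 − 982881.54 + 0.3086×1898.6 − 0.04193×2.91×1898.6 = 0.10 mGal
Δg_SB(B) = 982758.21 − 982881.54 + 0.3086×106.3 − 0.04193×2.91×106.3 = -103.50 mGal
Difference = -103.50 − (0.10) = -103.60 mGal

-103.6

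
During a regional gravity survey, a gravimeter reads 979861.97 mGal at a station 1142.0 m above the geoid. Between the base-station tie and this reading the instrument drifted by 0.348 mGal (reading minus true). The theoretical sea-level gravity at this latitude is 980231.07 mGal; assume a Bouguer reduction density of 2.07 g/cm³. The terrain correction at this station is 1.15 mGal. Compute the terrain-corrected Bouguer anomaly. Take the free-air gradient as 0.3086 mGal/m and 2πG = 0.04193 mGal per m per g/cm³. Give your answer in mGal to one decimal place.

Drift-corrected reading = 979861.97 − (0.348) = 979861.622 mGal
Free-air correction = 0.3086 × 1142.0 = 352.42 mGal
Free-air anomaly = 979861.622 − 980231.07 + (352.42) = -17.028 mGal
Bouguer slab correction = 0.04193 × 2.07 × 1142.0 = 99.12 mGal
Simple Bouguer anomaly = -17.028 − (99.12) = -116.148 mGal
Complete Bouguer anomaly = -116.148 + 1.15 = -114.998 mGal

-115.0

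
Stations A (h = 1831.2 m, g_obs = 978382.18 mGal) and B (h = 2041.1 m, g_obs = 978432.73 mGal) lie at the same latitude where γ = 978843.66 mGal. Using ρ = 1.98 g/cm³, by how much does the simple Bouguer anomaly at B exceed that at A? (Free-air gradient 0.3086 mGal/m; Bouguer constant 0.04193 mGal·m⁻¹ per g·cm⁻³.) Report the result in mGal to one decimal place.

Δg_SB(A) = 978382.18 − 978843.66 + 0.3086×1831.2 − 0.04193×1.98×1831.2 = -48.40 mGal
Δg_SB(B) = 978432.73 − 978843.66 + 0.3086×2041.1 − 0.04193×1.98×2041.1 = 49.50 mGal
Difference = 49.50 − (-48.40) = 97.90 mGal

97.9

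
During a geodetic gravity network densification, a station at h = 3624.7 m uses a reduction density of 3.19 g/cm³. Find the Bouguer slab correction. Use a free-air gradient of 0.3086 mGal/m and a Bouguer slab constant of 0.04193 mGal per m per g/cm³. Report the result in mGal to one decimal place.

484.8

Bouguer slab correction = 0.04193 × 3.19 × 3624.7 = 484.8 mGal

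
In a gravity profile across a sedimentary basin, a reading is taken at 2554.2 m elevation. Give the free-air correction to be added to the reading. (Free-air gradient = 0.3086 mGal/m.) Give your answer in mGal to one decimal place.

788.2

Free-air correction = 0.3086 × 2554.2 = 788.2 mGal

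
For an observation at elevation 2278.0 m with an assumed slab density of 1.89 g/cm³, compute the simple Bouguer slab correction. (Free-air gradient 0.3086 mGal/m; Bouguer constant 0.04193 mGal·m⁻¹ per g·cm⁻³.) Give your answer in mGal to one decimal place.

Bouguer slab correction = 0.04193 × 1.89 × 2278.0 = 180.5 mGal

180.5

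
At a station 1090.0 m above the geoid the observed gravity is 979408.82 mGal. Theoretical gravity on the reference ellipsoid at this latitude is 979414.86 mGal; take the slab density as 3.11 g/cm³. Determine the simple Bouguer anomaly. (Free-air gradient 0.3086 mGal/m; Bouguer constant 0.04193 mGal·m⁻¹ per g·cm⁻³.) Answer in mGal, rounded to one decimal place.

Free-air correction = 0.3086 × 1090.0 = 336.37 mGal
Free-air anomaly = 979408.82 − 979414.86 + (336.37) = 330.33 mGal
Bouguer slab correction = 0.04193 × 3.11 × 1090.0 = 142.14 mGal
Simple Bouguer anomaly = 330.33 − (142.14) = 188.19 mGal

188.2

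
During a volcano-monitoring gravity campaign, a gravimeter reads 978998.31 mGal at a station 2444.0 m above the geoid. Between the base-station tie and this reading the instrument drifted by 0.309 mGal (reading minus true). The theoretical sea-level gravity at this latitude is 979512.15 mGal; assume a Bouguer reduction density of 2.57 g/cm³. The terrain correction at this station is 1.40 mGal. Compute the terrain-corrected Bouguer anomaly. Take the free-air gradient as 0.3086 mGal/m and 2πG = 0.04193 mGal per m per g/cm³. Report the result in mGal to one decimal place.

Drift-corrected reading = 978998.31 − (0.309) = 978998.001 mGal
Free-air correction = 0.3086 × 2444.0 = 754.22 mGal
Free-air anomaly = 978998.001 − 979512.15 + (754.22) = 240.071 mGal
Bouguer slab correction = 0.04193 × 2.57 × 2444.0 = 263.37 mGal
Simple Bouguer anomaly = 240.071 − (263.37) = -23.299 mGal
Complete Bouguer anomaly = -23.299 + 1.40 = -21.899 mGal

-21.9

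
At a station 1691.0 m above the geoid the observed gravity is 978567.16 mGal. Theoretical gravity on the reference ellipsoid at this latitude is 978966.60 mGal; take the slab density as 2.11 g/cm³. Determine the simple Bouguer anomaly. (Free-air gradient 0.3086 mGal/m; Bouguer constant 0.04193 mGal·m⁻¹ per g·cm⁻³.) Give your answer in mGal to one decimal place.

-27.2

Free-air correction = 0.3086 × 1691.0 = 521.84 mGal
Free-air anomaly = 978567.16 − 978966.60 + (521.84) = 122.40 mGal
Bouguer slab correction = 0.04193 × 2.11 × 1691.0 = 149.61 mGal
Simple Bouguer anomaly = 122.40 − (149.61) = -27.21 mGal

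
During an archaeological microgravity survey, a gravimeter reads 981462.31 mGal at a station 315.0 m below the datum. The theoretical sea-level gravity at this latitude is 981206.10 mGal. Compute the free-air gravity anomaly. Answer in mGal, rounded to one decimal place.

Free-air correction = 0.3086 × -315.0 = -97.21 mGal
Free-air anomaly = 981462.31 − 981206.10 + (-97.21) = 159.00 mGal

159.0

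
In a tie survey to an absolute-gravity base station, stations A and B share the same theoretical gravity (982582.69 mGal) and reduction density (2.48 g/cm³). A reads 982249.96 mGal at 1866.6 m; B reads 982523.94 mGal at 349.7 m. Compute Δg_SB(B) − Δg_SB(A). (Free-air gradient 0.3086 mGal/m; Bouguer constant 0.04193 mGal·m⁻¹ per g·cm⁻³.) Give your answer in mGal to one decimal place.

Δg_SB(A) = 982249.96 − 982582.69 + 0.3086×1866.6 − 0.04193×2.48×1866.6 = 49.20 mGal
Δg_SB(B) = 982523.94 − 982582.69 + 0.3086×349.7 − 0.04193×2.48×349.7 = 12.80 mGal
Difference = 12.80 − (49.20) = -36.40 mGal

-36.4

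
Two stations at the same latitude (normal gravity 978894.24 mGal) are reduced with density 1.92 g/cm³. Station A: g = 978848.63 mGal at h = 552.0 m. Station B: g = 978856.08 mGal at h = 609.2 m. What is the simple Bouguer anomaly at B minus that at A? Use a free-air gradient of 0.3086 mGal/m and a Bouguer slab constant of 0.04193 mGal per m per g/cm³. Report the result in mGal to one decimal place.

20.5

Δg_SB(A) = 978848.63 − 978894.24 + 0.3086×552.0 − 0.04193×1.92×552.0 = 80.30 mGal
Δg_SB(B) = 978856.08 − 978894.24 + 0.3086×609.2 − 0.04193×1.92×609.2 = 100.80 mGal
Difference = 100.80 − (80.30) = 20.50 mGal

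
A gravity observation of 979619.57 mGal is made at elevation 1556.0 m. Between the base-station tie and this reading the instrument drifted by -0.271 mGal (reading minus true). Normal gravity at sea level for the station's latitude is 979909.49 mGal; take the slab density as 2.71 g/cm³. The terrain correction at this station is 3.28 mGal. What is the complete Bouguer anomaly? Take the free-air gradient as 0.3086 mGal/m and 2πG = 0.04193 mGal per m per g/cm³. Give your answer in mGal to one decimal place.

17.0

Drift-corrected reading = 979619.57 − (-0.271) = 979619.841 mGal
Free-air correction = 0.3086 × 1556.0 = 480.18 mGal
Free-air anomaly = 979619.841 − 979909.49 + (480.18) = 190.531 mGal
Bouguer slab correction = 0.04193 × 2.71 × 1556.0 = 176.81 mGal
Simple Bouguer anomaly = 190.531 − (176.81) = 13.721 mGal
Complete Bouguer anomaly = 13.721 + 3.28 = 17.001 mGal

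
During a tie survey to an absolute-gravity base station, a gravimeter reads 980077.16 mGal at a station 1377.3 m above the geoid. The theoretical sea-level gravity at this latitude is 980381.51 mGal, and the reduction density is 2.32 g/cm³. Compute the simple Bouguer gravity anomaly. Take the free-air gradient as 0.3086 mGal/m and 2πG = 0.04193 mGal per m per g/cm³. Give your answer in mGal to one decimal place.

Free-air correction = 0.3086 × 1377.3 = 425.03 mGal
Free-air anomaly = 980077.16 − 980381.51 + (425.03) = 120.68 mGal
Bouguer slab correction = 0.04193 × 2.32 × 1377.3 = 133.98 mGal
Simple Bouguer anomaly = 120.68 − (133.98) = -13.30 mGal

-13.3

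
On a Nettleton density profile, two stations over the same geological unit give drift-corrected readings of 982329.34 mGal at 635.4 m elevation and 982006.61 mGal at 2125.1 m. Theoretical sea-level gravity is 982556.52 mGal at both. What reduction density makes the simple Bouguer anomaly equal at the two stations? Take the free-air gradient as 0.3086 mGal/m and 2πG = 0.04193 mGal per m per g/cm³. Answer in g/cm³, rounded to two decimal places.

Δg_obs = 982006.61 − 982329.34 = -322.73 mGal over Δh = 2125.1 − 635.4 = 1489.7 m
Equal Bouguer anomalies ⇒ Δg_obs + (0.3086 − 0.04193ρ)·Δh = 0
0.3086 − 0.04193ρ = −Δg_obs/Δh = 0.21664
ρ = (0.3086 − 0.21664) / 0.04193 = 2.19 g/cm³

2.19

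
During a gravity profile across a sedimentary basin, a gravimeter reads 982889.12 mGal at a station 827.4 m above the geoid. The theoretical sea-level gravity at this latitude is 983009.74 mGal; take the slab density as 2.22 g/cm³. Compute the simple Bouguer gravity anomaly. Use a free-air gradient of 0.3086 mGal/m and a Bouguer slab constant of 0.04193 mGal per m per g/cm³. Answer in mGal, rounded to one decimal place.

Free-air correction = 0.3086 × 827.4 = 255.34 mGal
Free-air anomaly = 982889.12 − 983009.74 + (255.34) = 134.72 mGal
Bouguer slab correction = 0.04193 × 2.22 × 827.4 = 77.02 mGal
Simple Bouguer anomaly = 134.72 − (77.02) = 57.70 mGal

57.7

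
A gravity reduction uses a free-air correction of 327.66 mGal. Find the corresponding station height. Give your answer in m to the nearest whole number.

1062

h = 327.66 / 0.3086 = 1061.76 m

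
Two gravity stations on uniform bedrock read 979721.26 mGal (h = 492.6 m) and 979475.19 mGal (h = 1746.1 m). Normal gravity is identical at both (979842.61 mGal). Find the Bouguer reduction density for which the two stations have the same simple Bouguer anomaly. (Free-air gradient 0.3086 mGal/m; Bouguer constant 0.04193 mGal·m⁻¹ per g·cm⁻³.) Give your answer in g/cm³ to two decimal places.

2.68

Δg_obs = 979475.19 − 979721.26 = -246.07 mGal over Δh = 1746.1 − 492.6 = 1253.5 m
Equal Bouguer anomalies ⇒ Δg_obs + (0.3086 − 0.04193ρ)·Δh = 0
0.3086 − 0.04193ρ = −Δg_obs/Δh = 0.19631
ρ = (0.3086 − 0.19631) / 0.04193 = 2.68 g/cm³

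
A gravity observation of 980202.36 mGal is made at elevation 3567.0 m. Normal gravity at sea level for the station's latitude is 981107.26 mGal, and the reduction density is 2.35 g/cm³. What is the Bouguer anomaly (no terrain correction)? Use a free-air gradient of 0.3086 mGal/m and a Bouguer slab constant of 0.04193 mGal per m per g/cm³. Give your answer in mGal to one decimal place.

-155.6

Free-air correction = 0.3086 × 3567.0 = 1100.78 mGal
Free-air anomaly = 980202.36 − 981107.26 + (1100.78) = 195.88 mGal
Bouguer slab correction = 0.04193 × 2.35 × 3567.0 = 351.48 mGal
Simple Bouguer anomaly = 195.88 − (351.48) = -155.60 mGal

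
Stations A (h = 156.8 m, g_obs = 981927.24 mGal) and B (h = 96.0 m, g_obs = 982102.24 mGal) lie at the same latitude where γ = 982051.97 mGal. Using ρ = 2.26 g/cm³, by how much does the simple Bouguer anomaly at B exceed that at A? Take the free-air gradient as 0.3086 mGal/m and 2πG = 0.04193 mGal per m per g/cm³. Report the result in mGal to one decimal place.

Δg_SB(A) = 981927.24 − 982051.97 + 0.3086×156.8 − 0.04193×2.26×156.8 = -91.20 mGal
Δg_SB(B) = 982102.24 − 982051.97 + 0.3086×96.0 − 0.04193×2.26×96.0 = 70.80 mGal
Difference = 70.80 − (-91.20) = 162.00 mGal

162.0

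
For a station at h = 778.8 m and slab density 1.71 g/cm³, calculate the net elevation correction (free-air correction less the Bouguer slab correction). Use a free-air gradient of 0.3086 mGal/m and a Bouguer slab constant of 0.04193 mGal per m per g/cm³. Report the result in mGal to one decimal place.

Combined gradient = 0.3086 − 0.04193 × 1.71 = 0.2368997 mGal/m
Combined elevation correction = 0.2368997 × 778.8 = 184.5 mGal

184.5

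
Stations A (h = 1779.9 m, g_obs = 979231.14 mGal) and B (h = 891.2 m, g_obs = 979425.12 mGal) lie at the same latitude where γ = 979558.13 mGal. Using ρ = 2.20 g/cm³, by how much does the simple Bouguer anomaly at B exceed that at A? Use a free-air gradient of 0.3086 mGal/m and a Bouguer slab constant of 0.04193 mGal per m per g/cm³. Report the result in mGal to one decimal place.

Δg_SB(A) = 979231.14 − 979558.13 + 0.3086×1779.9 − 0.04193×2.20×1779.9 = 58.10 mGal
Δg_SB(B) = 979425.12 − 979558.13 + 0.3086×891.2 − 0.04193×2.20×891.2 = 59.80 mGal
Difference = 59.80 − (58.10) = 1.70 mGal

1.7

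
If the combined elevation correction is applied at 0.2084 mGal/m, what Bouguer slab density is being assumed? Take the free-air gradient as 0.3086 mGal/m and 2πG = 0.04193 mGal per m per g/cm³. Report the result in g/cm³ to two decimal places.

2.39

0.2084 = 0.3086 − 0.04193 × ρ
ρ = (0.3086 − 0.2084) / 0.04193 = 2.39 g/cm³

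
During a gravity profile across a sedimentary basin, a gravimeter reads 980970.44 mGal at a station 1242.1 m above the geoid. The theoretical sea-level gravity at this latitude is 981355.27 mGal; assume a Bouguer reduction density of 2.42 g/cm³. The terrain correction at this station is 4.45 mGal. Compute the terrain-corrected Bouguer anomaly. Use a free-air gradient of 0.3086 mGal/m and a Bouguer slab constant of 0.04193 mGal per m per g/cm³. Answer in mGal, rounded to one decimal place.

-123.1

Free-air correction = 0.3086 × 1242.1 = 383.31 mGal
Free-air anomaly = 980970.44 − 981355.27 + (383.31) = -1.52 mGal
Bouguer slab correction = 0.04193 × 2.42 × 1242.1 = 126.04 mGal
Simple Bouguer anomaly = -1.52 − (126.04) = -127.56 mGal
Complete Bouguer anomaly = -127.56 + 4.45 = -123.11 mGal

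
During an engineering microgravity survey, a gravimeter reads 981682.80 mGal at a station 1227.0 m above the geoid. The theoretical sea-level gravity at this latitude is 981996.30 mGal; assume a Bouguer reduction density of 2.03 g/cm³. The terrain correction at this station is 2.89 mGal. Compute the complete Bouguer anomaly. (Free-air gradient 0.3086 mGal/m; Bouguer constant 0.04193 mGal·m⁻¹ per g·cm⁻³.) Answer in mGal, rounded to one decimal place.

Free-air correction = 0.3086 × 1227.0 = 378.65 mGal
Free-air anomaly = 981682.80 − 981996.30 + (378.65) = 65.15 mGal
Bouguer slab correction = 0.04193 × 2.03 × 1227.0 = 104.44 mGal
Simple Bouguer anomaly = 65.15 − (104.44) = -39.29 mGal
Complete Bouguer anomaly = -39.29 + 2.89 = -36.40 mGal

-36.4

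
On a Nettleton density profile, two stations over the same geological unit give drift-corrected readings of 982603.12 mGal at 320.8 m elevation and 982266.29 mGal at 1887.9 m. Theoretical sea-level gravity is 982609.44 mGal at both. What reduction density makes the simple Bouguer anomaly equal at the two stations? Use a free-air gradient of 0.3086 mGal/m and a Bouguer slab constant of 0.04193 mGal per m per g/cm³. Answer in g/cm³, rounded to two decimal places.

Δg_obs = 982266.29 − 982603.12 = -336.83 mGal over Δh = 1887.9 − 320.8 = 1567.1 m
Equal Bouguer anomalies ⇒ Δg_obs + (0.3086 − 0.04193ρ)·Δh = 0
0.3086 − 0.04193ρ = −Δg_obs/Δh = 0.21494
ρ = (0.3086 − 0.21494) / 0.04193 = 2.23 g/cm³

2.23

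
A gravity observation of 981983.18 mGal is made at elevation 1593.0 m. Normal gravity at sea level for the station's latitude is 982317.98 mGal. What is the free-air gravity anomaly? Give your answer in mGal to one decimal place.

Free-air correction = 0.3086 × 1593.0 = 491.60 mGal
Free-air anomaly = 981983.18 − 982317.98 + (491.60) = 156.80 mGal

156.8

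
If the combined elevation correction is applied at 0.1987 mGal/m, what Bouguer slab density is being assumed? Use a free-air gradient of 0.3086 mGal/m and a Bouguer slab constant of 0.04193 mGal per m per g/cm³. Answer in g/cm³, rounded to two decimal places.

0.1987 = 0.3086 − 0.04193 × ρ
ρ = (0.3086 − 0.1987) / 0.04193 = 2.62 g/cm³

2.62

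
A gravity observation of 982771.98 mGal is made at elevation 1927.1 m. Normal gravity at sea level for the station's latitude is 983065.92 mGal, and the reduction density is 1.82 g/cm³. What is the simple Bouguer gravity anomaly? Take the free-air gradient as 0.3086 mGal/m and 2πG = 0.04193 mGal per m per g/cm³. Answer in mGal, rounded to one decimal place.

Free-air correction = 0.3086 × 1927.1 = 594.70 mGal
Free-air anomaly = 982771.98 − 983065.92 + (594.70) = 300.76 mGal
Bouguer slab correction = 0.04193 × 1.82 × 1927.1 = 147.06 mGal
Simple Bouguer anomaly = 300.76 − (147.06) = 153.70 mGal

153.7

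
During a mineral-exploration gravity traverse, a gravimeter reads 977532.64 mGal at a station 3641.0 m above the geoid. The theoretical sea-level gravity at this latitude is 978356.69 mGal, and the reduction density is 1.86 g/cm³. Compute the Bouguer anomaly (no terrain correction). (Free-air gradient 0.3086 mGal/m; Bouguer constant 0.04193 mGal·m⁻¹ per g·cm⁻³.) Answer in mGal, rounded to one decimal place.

15.6

Free-air correction = 0.3086 × 3641.0 = 1123.61 mGal
Free-air anomaly = 977532.64 − 978356.69 + (1123.61) = 299.56 mGal
Bouguer slab correction = 0.04193 × 1.86 × 3641.0 = 283.96 mGal
Simple Bouguer anomaly = 299.56 − (283.96) = 15.60 mGal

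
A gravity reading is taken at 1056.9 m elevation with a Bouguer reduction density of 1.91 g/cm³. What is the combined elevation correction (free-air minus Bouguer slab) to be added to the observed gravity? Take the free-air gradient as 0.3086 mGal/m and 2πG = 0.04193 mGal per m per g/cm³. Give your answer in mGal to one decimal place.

241.5

Combined gradient = 0.3086 − 0.04193 × 1.91 = 0.2285137 mGal/m
Combined elevation correction = 0.2285137 × 1056.9 = 241.5 mGal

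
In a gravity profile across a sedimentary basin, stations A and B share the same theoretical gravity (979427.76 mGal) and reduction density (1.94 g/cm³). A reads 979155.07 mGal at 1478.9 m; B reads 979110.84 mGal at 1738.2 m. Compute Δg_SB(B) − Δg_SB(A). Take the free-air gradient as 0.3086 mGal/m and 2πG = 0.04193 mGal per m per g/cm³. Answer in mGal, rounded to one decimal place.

Δg_SB(A) = 979155.07 − 979427.76 + 0.3086×1478.9 − 0.04193×1.94×1478.9 = 63.40 mGal
Δg_SB(B) = 979110.84 − 979427.76 + 0.3086×1738.2 − 0.04193×1.94×1738.2 = 78.10 mGal
Difference = 78.10 − (63.40) = 14.70 mGal

14.7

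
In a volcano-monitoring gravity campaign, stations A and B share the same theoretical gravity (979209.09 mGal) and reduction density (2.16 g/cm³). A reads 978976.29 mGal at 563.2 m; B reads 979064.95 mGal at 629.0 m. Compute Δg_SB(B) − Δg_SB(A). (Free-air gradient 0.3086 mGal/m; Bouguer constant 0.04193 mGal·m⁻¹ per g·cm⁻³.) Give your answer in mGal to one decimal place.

Δg_SB(A) = 978976.29 − 979209.09 + 0.3086×563.2 − 0.04193×2.16×563.2 = -110.00 mGal
Δg_SB(B) = 979064.95 − 979209.09 + 0.3086×629.0 − 0.04193×2.16×629.0 = -7.00 mGal
Difference = -7.00 − (-110.00) = 103.00 mGal

103.0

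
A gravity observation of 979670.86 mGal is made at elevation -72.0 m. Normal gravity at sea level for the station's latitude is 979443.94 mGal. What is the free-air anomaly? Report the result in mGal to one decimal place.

204.7

Free-air correction = 0.3086 × -72.0 = -22.22 mGal
Free-air anomaly = 979670.86 − 979443.94 + (-22.22) = 204.70 mGal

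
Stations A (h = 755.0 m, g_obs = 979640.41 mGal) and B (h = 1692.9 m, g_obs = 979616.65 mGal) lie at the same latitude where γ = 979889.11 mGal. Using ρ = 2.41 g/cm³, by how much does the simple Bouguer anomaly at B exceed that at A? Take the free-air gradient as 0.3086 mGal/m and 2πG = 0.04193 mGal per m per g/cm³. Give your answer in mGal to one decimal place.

Δg_SB(A) = 979640.41 − 979889.11 + 0.3086×755.0 − 0.04193×2.41×755.0 = -92.00 mGal
Δg_SB(B) = 979616.65 − 979889.11 + 0.3086×1692.9 − 0.04193×2.41×1692.9 = 78.90 mGal
Difference = 78.90 − (-92.00) = 170.90 mGal

170.9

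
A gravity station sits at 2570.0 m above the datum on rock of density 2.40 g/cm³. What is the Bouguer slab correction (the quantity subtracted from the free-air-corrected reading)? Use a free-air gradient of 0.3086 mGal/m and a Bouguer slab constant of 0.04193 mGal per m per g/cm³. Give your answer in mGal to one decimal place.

258.6

Bouguer slab correction = 0.04193 × 2.40 × 2570.0 = 258.6 mGal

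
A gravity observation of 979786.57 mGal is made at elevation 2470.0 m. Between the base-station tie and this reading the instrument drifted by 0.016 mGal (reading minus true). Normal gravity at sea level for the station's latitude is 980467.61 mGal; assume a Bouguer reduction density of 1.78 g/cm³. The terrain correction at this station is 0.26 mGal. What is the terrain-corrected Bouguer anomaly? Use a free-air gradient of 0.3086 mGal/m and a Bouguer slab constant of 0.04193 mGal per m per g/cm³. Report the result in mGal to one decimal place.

-102.9

Drift-corrected reading = 979786.57 − (0.016) = 979786.554 mGal
Free-air correction = 0.3086 × 2470.0 = 762.24 mGal
Free-air anomaly = 979786.554 − 980467.61 + (762.24) = 81.184 mGal
Bouguer slab correction = 0.04193 × 1.78 × 2470.0 = 184.35 mGal
Simple Bouguer anomaly = 81.184 − (184.35) = -103.166 mGal
Complete Bouguer anomaly = -103.166 + 0.26 = -102.906 mGal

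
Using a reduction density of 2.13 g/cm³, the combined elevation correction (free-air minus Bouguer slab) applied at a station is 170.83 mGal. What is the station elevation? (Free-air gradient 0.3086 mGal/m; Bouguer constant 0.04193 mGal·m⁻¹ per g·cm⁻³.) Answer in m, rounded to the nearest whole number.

Combined gradient = 0.3086 − 0.04193 × 2.13 = 0.2192891 mGal/m
h = 170.83 / 0.2192891 = 779.02 m

779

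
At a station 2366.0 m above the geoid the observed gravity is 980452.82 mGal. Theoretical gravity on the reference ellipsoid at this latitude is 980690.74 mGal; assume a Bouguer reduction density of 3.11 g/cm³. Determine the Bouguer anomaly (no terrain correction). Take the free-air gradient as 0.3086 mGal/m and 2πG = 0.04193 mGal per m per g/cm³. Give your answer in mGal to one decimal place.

183.7

Free-air correction = 0.3086 × 2366.0 = 730.15 mGal
Free-air anomaly = 980452.82 − 980690.74 + (730.15) = 492.23 mGal
Bouguer slab correction = 0.04193 × 3.11 × 2366.0 = 308.53 mGal
Simple Bouguer anomaly = 492.23 − (308.53) = 183.70 mGal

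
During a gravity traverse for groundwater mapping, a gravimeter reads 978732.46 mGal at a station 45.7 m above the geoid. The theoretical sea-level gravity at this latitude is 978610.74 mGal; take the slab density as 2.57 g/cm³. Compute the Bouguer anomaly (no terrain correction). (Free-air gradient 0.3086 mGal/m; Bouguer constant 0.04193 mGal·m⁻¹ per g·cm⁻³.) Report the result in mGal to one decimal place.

130.9

Free-air correction = 0.3086 × 45.7 = 14.10 mGal
Free-air anomaly = 978732.46 − 978610.74 + (14.10) = 135.82 mGal
Bouguer slab correction = 0.04193 × 2.57 × 45.7 = 4.92 mGal
Simple Bouguer anomaly = 135.82 − (4.92) = 130.90 mGal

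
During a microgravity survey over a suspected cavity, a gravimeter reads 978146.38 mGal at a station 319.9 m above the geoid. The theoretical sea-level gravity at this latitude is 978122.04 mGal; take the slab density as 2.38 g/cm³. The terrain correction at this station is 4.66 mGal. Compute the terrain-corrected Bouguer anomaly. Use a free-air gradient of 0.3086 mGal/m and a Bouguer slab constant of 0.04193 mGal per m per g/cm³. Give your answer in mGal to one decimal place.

Free-air correction = 0.3086 × 319.9 = 98.72 mGal
Free-air anomaly = 978146.38 − 978122.04 + (98.72) = 123.06 mGal
Bouguer slab correction = 0.04193 × 2.38 × 319.9 = 31.92 mGal
Simple Bouguer anomaly = 123.06 − (31.92) = 91.14 mGal
Complete Bouguer anomaly = 91.14 + 4.66 = 95.80 mGal

95.8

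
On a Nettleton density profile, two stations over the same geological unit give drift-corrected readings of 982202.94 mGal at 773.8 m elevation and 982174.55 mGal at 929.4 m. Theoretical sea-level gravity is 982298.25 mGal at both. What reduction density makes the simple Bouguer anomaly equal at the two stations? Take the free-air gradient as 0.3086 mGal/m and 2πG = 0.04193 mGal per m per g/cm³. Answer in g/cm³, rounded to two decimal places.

Δg_obs = 982174.55 − 982202.94 = -28.39 mGal over Δh = 929.4 − 773.8 = 155.6 m
Equal Bouguer anomalies ⇒ Δg_obs + (0.3086 − 0.04193ρ)·Δh = 0
0.3086 − 0.04193ρ = −Δg_obs/Δh = 0.18246
ρ = (0.3086 − 0.18246) / 0.04193 = 3.01 g/cm³

3.01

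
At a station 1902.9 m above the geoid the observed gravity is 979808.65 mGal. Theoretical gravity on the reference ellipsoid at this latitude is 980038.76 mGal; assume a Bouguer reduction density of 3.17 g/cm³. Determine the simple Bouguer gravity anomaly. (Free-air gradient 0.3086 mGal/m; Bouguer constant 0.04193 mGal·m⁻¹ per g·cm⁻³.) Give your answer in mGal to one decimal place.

Free-air correction = 0.3086 × 1902.9 = 587.23 mGal
Free-air anomaly = 979808.65 − 980038.76 + (587.23) = 357.12 mGal
Bouguer slab correction = 0.04193 × 3.17 × 1902.9 = 252.93 mGal
Simple Bouguer anomaly = 357.12 − (252.93) = 104.19 mGal

104.2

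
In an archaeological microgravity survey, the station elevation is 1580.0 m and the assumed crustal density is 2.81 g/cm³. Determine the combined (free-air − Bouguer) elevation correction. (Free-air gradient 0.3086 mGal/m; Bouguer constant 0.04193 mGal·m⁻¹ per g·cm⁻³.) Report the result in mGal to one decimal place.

Combined gradient = 0.3086 − 0.04193 × 2.81 = 0.1907767 mGal/m
Combined elevation correction = 0.1907767 × 1580.0 = 301.4 mGal

301.4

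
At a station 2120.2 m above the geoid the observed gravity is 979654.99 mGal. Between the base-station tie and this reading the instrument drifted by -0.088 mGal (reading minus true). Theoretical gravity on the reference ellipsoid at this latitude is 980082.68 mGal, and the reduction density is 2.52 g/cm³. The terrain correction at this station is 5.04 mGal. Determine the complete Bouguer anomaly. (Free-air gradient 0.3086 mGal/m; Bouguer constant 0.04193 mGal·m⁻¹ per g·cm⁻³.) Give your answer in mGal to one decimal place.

7.7

Drift-corrected reading = 979654.99 − (-0.088) = 979655.078 mGal
Free-air correction = 0.3086 × 2120.2 = 654.29 mGal
Free-air anomaly = 979655.078 − 980082.68 + (654.29) = 226.688 mGal
Bouguer slab correction = 0.04193 × 2.52 × 2120.2 = 224.03 mGal
Simple Bouguer anomaly = 226.688 − (224.03) = 2.658 mGal
Complete Bouguer anomaly = 2.658 + 5.04 = 7.698 mGal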